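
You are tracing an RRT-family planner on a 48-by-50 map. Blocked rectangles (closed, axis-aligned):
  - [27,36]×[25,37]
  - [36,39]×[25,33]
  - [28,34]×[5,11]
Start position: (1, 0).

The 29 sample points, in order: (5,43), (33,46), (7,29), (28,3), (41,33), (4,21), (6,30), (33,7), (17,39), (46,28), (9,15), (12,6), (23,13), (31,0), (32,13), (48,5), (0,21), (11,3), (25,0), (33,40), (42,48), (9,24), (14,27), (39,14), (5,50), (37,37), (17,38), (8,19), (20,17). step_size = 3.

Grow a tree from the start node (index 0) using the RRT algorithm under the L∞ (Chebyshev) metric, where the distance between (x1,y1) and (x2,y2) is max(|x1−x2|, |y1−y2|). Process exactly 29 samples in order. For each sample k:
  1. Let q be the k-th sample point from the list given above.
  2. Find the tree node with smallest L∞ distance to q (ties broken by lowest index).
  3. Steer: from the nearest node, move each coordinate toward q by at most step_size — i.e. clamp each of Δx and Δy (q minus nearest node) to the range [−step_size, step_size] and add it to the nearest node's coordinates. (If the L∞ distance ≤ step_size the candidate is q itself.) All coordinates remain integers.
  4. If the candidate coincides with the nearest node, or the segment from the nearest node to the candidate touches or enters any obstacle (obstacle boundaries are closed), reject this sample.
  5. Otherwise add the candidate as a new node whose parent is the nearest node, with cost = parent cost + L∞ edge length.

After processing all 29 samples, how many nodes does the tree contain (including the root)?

1. q=(5,43) nearest=0 d=43 new=(4,3) → add node 1 parent=0 cost=3
2. q=(33,46) nearest=1 d=43 new=(7,6) → add node 2 parent=1 cost=6
3. q=(7,29) nearest=2 d=23 new=(7,9) → add node 3 parent=2 cost=9
4. q=(28,3) nearest=2 d=21 new=(10,3) → add node 4 parent=2 cost=9
5. q=(41,33) nearest=4 d=31 new=(13,6) → add node 5 parent=4 cost=12
6. q=(4,21) nearest=3 d=12 new=(4,12) → add node 6 parent=3 cost=12
7. q=(6,30) nearest=6 d=18 new=(6,15) → add node 7 parent=6 cost=15
8. q=(33,7) nearest=5 d=20 new=(16,7) → add node 8 parent=5 cost=15
9. q=(17,39) nearest=7 d=24 new=(9,18) → add node 9 parent=7 cost=18
10. q=(46,28) nearest=8 d=30 new=(19,10) → add node 10 parent=8 cost=18
11. q=(9,15) nearest=7 d=3 new=(9,15) → add node 11 parent=7 cost=18
12. q=(12,6) nearest=5 d=1 new=(12,6) → add node 12 parent=5 cost=13
13. q=(23,13) nearest=10 d=4 new=(22,13) → add node 13 parent=10 cost=21
14. q=(31,0) nearest=10 d=12 new=(22,7) → add node 14 parent=10 cost=21
15. q=(32,13) nearest=13 d=10 new=(25,13) → add node 15 parent=13 cost=24
16. q=(48,5) nearest=15 d=23 new=(28,10) → blocked by [28,34]×[5,11], reject
17. q=(0,21) nearest=7 d=6 new=(3,18) → add node 16 parent=7 cost=18
18. q=(11,3) nearest=4 d=1 new=(11,3) → add node 17 parent=4 cost=10
19. q=(25,0) nearest=14 d=7 new=(25,4) → add node 18 parent=14 cost=24
20. q=(33,40) nearest=9 d=24 new=(12,21) → add node 19 parent=9 cost=21
21. q=(42,48) nearest=19 d=30 new=(15,24) → add node 20 parent=19 cost=24
22. q=(9,24) nearest=19 d=3 new=(9,24) → add node 21 parent=19 cost=24
23. q=(14,27) nearest=20 d=3 new=(14,27) → add node 22 parent=20 cost=27
24. q=(39,14) nearest=15 d=14 new=(28,14) → add node 23 parent=15 cost=27
25. q=(5,50) nearest=22 d=23 new=(11,30) → add node 24 parent=22 cost=30
26. q=(37,37) nearest=20 d=22 new=(18,27) → add node 25 parent=20 cost=27
27. q=(17,38) nearest=24 d=8 new=(14,33) → add node 26 parent=24 cost=33
28. q=(8,19) nearest=9 d=1 new=(8,19) → add node 27 parent=9 cost=19
29. q=(20,17) nearest=13 d=4 new=(20,16) → add node 28 parent=13 cost=24

Node count: 29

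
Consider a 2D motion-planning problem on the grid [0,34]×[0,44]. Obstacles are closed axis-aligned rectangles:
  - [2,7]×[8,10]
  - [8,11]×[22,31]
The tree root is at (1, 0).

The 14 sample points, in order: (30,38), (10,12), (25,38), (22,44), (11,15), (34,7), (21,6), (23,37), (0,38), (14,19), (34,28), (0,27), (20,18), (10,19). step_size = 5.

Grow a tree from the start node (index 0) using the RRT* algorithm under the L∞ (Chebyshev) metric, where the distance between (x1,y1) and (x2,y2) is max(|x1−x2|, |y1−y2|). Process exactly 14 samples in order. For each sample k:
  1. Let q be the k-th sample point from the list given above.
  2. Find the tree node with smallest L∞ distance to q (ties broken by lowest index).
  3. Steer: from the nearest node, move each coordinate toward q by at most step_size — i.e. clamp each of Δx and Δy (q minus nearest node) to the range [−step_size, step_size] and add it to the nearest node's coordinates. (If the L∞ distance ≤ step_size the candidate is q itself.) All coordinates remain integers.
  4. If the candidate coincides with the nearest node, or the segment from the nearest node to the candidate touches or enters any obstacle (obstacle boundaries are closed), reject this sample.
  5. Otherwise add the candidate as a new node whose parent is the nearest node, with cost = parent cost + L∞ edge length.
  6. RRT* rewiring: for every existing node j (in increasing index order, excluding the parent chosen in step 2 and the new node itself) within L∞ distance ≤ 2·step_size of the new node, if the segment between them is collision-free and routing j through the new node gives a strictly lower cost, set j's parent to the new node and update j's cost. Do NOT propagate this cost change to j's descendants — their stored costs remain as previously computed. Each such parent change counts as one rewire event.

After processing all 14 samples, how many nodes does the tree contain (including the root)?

1. q=(30,38) nearest=0 d=38 new=(6,5) → add node 1 parent=0 cost=5
2. q=(10,12) nearest=1 d=7 new=(10,10) → add node 2 parent=1 cost=10
3. q=(25,38) nearest=2 d=28 new=(15,15) → add node 3 parent=2 cost=15
4. q=(22,44) nearest=3 d=29 new=(20,20) → add node 4 parent=3 cost=20
5. q=(11,15) nearest=3 d=4 new=(11,15) → add node 5 parent=3 cost=19
6. q=(34,7) nearest=4 d=14 new=(25,15) → add node 6 parent=4 cost=25
7. q=(21,6) nearest=3 d=9 new=(20,10) → add node 7 parent=3 cost=20
8. q=(23,37) nearest=4 d=17 new=(23,25) → add node 8 parent=4 cost=25
9. q=(0,38) nearest=4 d=20 new=(15,25) → add node 9 parent=4 cost=25
10. q=(14,19) nearest=3 d=4 new=(14,19) → add node 10 parent=3 cost=19
11. q=(34,28) nearest=8 d=11 new=(28,28) → add node 11 parent=8 cost=30
12. q=(0,27) nearest=5 d=12 new=(6,20) → add node 12 parent=5 cost=24
13. q=(20,18) nearest=4 d=2 new=(20,18) → add node 13 parent=4 cost=22
14. q=(10,19) nearest=5 d=4 new=(10,19) → add node 14 parent=5 cost=23

Node count: 15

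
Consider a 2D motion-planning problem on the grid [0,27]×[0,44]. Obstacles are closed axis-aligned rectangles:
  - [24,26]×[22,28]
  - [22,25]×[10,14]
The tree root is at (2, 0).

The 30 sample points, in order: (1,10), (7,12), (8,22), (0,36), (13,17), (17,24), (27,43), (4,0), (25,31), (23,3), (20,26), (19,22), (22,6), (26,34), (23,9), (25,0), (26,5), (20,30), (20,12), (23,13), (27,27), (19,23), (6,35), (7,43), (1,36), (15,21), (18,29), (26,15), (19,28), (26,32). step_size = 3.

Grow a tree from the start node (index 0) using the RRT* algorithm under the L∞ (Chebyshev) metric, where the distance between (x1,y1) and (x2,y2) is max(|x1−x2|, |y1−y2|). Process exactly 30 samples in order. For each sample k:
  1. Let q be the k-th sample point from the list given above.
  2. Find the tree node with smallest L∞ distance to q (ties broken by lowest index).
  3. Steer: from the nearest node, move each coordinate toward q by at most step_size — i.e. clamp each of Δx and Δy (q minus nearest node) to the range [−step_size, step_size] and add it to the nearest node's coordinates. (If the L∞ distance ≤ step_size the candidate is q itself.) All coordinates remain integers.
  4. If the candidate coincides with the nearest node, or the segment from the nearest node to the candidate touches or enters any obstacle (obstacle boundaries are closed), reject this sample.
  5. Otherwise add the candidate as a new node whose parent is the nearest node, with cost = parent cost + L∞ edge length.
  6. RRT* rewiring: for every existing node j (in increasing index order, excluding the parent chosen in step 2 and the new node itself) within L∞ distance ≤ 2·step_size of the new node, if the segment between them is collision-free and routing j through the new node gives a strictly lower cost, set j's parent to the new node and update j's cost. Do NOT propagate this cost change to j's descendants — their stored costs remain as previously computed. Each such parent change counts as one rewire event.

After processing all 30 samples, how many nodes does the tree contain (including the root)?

Node count: 27

1. q=(1,10) nearest=0 d=10 new=(1,3) → add node 1 parent=0 cost=3
2. q=(7,12) nearest=1 d=9 new=(4,6) → add node 2 parent=1 cost=6
3. q=(8,22) nearest=2 d=16 new=(7,9) → add node 3 parent=2 cost=9
4. q=(0,36) nearest=3 d=27 new=(4,12) → add node 4 parent=3 cost=12
5. q=(13,17) nearest=3 d=8 new=(10,12) → add node 5 parent=3 cost=12
6. q=(17,24) nearest=5 d=12 new=(13,15) → add node 6 parent=5 cost=15
7. q=(27,43) nearest=6 d=28 new=(16,18) → add node 7 parent=6 cost=18
8. q=(4,0) nearest=0 d=2 new=(4,0) → add node 8 parent=0 cost=2
9. q=(25,31) nearest=7 d=13 new=(19,21) → add node 9 parent=7 cost=21
10. q=(23,3) nearest=6 d=12 new=(16,12) → add node 10 parent=6 cost=18
11. q=(20,26) nearest=9 d=5 new=(20,24) → add node 11 parent=9 cost=24
12. q=(19,22) nearest=9 d=1 new=(19,22) → add node 12 parent=9 cost=22
13. q=(22,6) nearest=10 d=6 new=(19,9) → add node 13 parent=10 cost=21
14. q=(26,34) nearest=11 d=10 new=(23,27) → add node 14 parent=11 cost=27
15. q=(23,9) nearest=13 d=4 new=(22,9) → add node 15 parent=13 cost=24
16. q=(25,0) nearest=13 d=9 new=(22,6) → add node 16 parent=13 cost=24
17. q=(26,5) nearest=15 d=4 new=(25,6) → add node 17 parent=15 cost=27
18. q=(20,30) nearest=14 d=3 new=(20,30) → add node 18 parent=14 cost=30
19. q=(20,12) nearest=13 d=3 new=(20,12) → add node 19 parent=13 cost=24
20. q=(23,13) nearest=19 d=3 new=(23,13) → blocked by [22,25]×[10,14], reject
21. q=(27,27) nearest=14 d=4 new=(26,27) → blocked by [24,26]×[22,28], reject
22. q=(19,23) nearest=11 d=1 new=(19,23) → add node 20 parent=11 cost=25
23. q=(6,35) nearest=12 d=13 new=(16,25) → add node 21 parent=12 cost=25
24. q=(7,43) nearest=18 d=13 new=(17,33) → add node 22 parent=18 cost=33
25. q=(1,36) nearest=21 d=15 new=(13,28) → add node 23 parent=21 cost=28
26. q=(15,21) nearest=7 d=3 new=(15,21) → add node 24 parent=7 cost=21
27. q=(18,29) nearest=18 d=2 new=(18,29) → add node 25 parent=18 cost=32
28. q=(26,15) nearest=15 d=6 new=(25,12) → blocked by [22,25]×[10,14], reject
29. q=(19,28) nearest=25 d=1 new=(19,28) → add node 26 parent=25 cost=33
30. q=(26,32) nearest=14 d=5 new=(26,30) → blocked by [24,26]×[22,28], reject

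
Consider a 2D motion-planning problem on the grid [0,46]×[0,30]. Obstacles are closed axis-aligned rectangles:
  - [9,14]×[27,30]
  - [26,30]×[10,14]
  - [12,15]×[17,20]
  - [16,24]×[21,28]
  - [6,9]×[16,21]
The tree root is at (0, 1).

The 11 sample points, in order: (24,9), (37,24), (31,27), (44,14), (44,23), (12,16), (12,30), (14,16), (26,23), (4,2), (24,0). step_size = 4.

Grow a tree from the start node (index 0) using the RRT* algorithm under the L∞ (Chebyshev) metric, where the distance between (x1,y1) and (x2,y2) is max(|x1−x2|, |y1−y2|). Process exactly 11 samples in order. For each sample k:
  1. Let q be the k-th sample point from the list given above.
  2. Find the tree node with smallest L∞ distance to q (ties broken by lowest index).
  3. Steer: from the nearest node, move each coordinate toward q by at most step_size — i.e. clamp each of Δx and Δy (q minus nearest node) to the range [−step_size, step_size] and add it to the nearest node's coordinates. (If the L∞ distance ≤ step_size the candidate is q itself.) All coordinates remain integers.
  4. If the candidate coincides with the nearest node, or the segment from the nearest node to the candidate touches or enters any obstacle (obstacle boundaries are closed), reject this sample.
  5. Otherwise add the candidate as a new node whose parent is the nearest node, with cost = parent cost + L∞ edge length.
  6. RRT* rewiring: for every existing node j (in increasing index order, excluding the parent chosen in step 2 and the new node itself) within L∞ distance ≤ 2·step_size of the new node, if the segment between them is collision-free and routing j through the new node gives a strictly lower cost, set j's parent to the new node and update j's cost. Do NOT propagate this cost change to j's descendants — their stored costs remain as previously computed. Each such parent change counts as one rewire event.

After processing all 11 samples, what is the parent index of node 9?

1. q=(24,9) nearest=0 d=24 new=(4,5) → add node 1 parent=0 cost=4
2. q=(37,24) nearest=1 d=33 new=(8,9) → add node 2 parent=1 cost=8
3. q=(31,27) nearest=2 d=23 new=(12,13) → add node 3 parent=2 cost=12
4. q=(44,14) nearest=3 d=32 new=(16,14) → add node 4 parent=3 cost=16
5. q=(44,23) nearest=4 d=28 new=(20,18) → add node 5 parent=4 cost=20
6. q=(12,16) nearest=3 d=3 new=(12,16) → add node 6 parent=3 cost=15
7. q=(12,30) nearest=5 d=12 new=(16,22) → blocked by [16,24]×[21,28], reject
8. q=(14,16) nearest=4 d=2 new=(14,16) → add node 7 parent=4 cost=18
9. q=(26,23) nearest=5 d=6 new=(24,22) → blocked by [16,24]×[21,28], reject
10. q=(4,2) nearest=1 d=3 new=(4,2) → add node 8 parent=1 cost=7
11. q=(24,0) nearest=3 d=13 new=(16,9) → add node 9 parent=3 cost=16

Parent of node 9: 3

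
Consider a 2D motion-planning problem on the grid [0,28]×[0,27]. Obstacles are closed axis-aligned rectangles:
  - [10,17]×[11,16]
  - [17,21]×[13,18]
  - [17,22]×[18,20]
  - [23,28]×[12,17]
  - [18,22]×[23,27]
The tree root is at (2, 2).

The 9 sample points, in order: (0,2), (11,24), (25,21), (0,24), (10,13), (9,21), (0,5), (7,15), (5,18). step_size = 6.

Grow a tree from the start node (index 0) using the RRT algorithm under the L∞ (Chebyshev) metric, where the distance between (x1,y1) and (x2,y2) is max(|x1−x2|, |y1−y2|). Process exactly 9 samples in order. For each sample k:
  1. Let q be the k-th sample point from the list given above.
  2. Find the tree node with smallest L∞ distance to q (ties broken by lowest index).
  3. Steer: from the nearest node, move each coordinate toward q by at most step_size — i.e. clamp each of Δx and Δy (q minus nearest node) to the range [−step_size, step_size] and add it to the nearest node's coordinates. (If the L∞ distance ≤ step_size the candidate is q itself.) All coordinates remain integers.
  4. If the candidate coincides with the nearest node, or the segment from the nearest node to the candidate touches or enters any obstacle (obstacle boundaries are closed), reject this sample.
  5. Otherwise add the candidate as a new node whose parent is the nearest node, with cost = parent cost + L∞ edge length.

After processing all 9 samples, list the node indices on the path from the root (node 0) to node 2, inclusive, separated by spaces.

1. q=(0,2) nearest=0 d=2 new=(0,2) → add node 1 parent=0 cost=2
2. q=(11,24) nearest=0 d=22 new=(8,8) → add node 2 parent=0 cost=6
3. q=(25,21) nearest=2 d=17 new=(14,14) → blocked by [10,17]×[11,16], reject
4. q=(0,24) nearest=2 d=16 new=(2,14) → add node 3 parent=2 cost=12
5. q=(10,13) nearest=2 d=5 new=(10,13) → blocked by [10,17]×[11,16], reject
6. q=(9,21) nearest=3 d=7 new=(8,20) → add node 4 parent=3 cost=18
7. q=(0,5) nearest=0 d=3 new=(0,5) → add node 5 parent=0 cost=3
8. q=(7,15) nearest=3 d=5 new=(7,15) → add node 6 parent=3 cost=17
9. q=(5,18) nearest=4 d=3 new=(5,18) → add node 7 parent=4 cost=21

Path: 0 2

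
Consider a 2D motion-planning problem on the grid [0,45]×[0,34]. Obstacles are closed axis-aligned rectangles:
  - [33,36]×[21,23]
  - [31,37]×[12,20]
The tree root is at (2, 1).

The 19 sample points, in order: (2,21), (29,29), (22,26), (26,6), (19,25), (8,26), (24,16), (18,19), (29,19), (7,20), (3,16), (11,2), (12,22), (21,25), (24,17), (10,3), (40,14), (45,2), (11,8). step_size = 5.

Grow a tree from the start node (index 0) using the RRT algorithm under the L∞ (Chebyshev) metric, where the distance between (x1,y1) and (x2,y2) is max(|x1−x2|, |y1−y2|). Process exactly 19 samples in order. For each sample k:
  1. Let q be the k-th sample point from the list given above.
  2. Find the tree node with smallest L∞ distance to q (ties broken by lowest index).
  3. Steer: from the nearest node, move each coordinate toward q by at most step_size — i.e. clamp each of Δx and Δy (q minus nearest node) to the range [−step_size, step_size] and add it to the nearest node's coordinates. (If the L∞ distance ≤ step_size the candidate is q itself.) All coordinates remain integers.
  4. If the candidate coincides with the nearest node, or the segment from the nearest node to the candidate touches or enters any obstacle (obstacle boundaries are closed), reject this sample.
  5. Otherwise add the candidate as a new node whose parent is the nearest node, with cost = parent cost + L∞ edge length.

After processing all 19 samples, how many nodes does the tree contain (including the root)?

1. q=(2,21) nearest=0 d=20 new=(2,6) → add node 1 parent=0 cost=5
2. q=(29,29) nearest=1 d=27 new=(7,11) → add node 2 parent=1 cost=10
3. q=(22,26) nearest=2 d=15 new=(12,16) → add node 3 parent=2 cost=15
4. q=(26,6) nearest=3 d=14 new=(17,11) → add node 4 parent=3 cost=20
5. q=(19,25) nearest=3 d=9 new=(17,21) → add node 5 parent=3 cost=20
6. q=(8,26) nearest=5 d=9 new=(12,26) → add node 6 parent=5 cost=25
7. q=(24,16) nearest=4 d=7 new=(22,16) → add node 7 parent=4 cost=25
8. q=(18,19) nearest=5 d=2 new=(18,19) → add node 8 parent=5 cost=22
9. q=(29,19) nearest=7 d=7 new=(27,19) → add node 9 parent=7 cost=30
10. q=(7,20) nearest=3 d=5 new=(7,20) → add node 10 parent=3 cost=20
11. q=(3,16) nearest=10 d=4 new=(3,16) → add node 11 parent=10 cost=24
12. q=(11,2) nearest=0 d=9 new=(7,2) → add node 12 parent=0 cost=5
13. q=(12,22) nearest=6 d=4 new=(12,22) → add node 13 parent=6 cost=29
14. q=(21,25) nearest=5 d=4 new=(21,25) → add node 14 parent=5 cost=24
15. q=(24,17) nearest=7 d=2 new=(24,17) → add node 15 parent=7 cost=27
16. q=(10,3) nearest=12 d=3 new=(10,3) → add node 16 parent=12 cost=8
17. q=(40,14) nearest=9 d=13 new=(32,14) → blocked by [31,37]×[12,20], reject
18. q=(45,2) nearest=9 d=18 new=(32,14) → blocked by [31,37]×[12,20], reject
19. q=(11,8) nearest=2 d=4 new=(11,8) → add node 17 parent=2 cost=14

Node count: 18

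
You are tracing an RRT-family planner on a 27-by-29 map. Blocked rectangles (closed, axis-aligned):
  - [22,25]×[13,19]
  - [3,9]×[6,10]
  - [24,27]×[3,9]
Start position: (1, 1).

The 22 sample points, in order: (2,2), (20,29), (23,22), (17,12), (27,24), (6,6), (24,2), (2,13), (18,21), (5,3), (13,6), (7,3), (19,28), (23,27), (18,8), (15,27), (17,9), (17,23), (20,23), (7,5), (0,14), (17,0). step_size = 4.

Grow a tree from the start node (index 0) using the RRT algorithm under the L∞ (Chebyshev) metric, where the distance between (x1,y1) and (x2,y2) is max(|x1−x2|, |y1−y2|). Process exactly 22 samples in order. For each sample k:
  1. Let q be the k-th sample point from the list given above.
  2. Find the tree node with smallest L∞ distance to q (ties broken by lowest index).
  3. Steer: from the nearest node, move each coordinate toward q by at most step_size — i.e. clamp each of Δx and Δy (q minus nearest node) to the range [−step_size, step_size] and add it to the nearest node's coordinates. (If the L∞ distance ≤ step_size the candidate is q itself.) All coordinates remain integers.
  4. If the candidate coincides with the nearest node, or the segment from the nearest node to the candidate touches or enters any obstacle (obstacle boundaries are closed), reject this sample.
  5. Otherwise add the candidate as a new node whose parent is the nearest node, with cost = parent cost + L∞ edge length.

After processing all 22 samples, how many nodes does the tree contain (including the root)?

Node count: 15

1. q=(2,2) nearest=0 d=1 new=(2,2) → add node 1 parent=0 cost=1
2. q=(20,29) nearest=1 d=27 new=(6,6) → blocked by [3,9]×[6,10], reject
3. q=(23,22) nearest=1 d=21 new=(6,6) → blocked by [3,9]×[6,10], reject
4. q=(17,12) nearest=1 d=15 new=(6,6) → blocked by [3,9]×[6,10], reject
5. q=(27,24) nearest=1 d=25 new=(6,6) → blocked by [3,9]×[6,10], reject
6. q=(6,6) nearest=1 d=4 new=(6,6) → blocked by [3,9]×[6,10], reject
7. q=(24,2) nearest=1 d=22 new=(6,2) → add node 2 parent=1 cost=5
8. q=(2,13) nearest=1 d=11 new=(2,6) → add node 3 parent=1 cost=5
9. q=(18,21) nearest=3 d=16 new=(6,10) → blocked by [3,9]×[6,10], reject
10. q=(5,3) nearest=2 d=1 new=(5,3) → add node 4 parent=2 cost=6
11. q=(13,6) nearest=2 d=7 new=(10,6) → add node 5 parent=2 cost=9
12. q=(7,3) nearest=2 d=1 new=(7,3) → add node 6 parent=2 cost=6
13. q=(19,28) nearest=3 d=22 new=(6,10) → blocked by [3,9]×[6,10], reject
14. q=(23,27) nearest=3 d=21 new=(6,10) → blocked by [3,9]×[6,10], reject
15. q=(18,8) nearest=5 d=8 new=(14,8) → add node 7 parent=5 cost=13
16. q=(15,27) nearest=7 d=19 new=(15,12) → add node 8 parent=7 cost=17
17. q=(17,9) nearest=7 d=3 new=(17,9) → add node 9 parent=7 cost=16
18. q=(17,23) nearest=8 d=11 new=(17,16) → add node 10 parent=8 cost=21
19. q=(20,23) nearest=10 d=7 new=(20,20) → add node 11 parent=10 cost=25
20. q=(7,5) nearest=4 d=2 new=(7,5) → add node 12 parent=4 cost=8
21. q=(0,14) nearest=3 d=8 new=(0,10) → add node 13 parent=3 cost=9
22. q=(17,0) nearest=5 d=7 new=(14,2) → add node 14 parent=5 cost=13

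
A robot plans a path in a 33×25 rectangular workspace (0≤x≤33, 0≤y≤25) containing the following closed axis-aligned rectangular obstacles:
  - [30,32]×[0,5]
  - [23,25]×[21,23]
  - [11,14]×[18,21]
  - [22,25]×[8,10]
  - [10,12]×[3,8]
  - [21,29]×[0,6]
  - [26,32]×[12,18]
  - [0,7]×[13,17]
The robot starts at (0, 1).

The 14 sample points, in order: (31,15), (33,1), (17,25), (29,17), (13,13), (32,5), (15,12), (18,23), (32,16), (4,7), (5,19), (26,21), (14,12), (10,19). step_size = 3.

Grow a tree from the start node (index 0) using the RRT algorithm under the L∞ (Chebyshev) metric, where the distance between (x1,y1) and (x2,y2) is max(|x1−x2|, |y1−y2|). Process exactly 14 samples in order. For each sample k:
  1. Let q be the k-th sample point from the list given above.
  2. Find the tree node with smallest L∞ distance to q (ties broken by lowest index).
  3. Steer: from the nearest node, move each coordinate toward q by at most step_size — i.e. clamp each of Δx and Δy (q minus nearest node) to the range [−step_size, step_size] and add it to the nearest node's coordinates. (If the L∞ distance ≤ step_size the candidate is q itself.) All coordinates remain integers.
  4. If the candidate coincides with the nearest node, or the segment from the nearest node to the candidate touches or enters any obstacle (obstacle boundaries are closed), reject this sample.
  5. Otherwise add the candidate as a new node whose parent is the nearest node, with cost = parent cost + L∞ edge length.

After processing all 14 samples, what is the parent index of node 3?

Parent of node 3: 1

1. q=(31,15) nearest=0 d=31 new=(3,4) → add node 1 parent=0 cost=3
2. q=(33,1) nearest=1 d=30 new=(6,1) → add node 2 parent=1 cost=6
3. q=(17,25) nearest=1 d=21 new=(6,7) → add node 3 parent=1 cost=6
4. q=(29,17) nearest=2 d=23 new=(9,4) → add node 4 parent=2 cost=9
5. q=(13,13) nearest=3 d=7 new=(9,10) → add node 5 parent=3 cost=9
6. q=(32,5) nearest=4 d=23 new=(12,5) → blocked by [10,12]×[3,8], reject
7. q=(15,12) nearest=5 d=6 new=(12,12) → add node 6 parent=5 cost=12
8. q=(18,23) nearest=6 d=11 new=(15,15) → add node 7 parent=6 cost=15
9. q=(32,16) nearest=7 d=17 new=(18,16) → add node 8 parent=7 cost=18
10. q=(4,7) nearest=3 d=2 new=(4,7) → add node 9 parent=3 cost=8
11. q=(5,19) nearest=6 d=7 new=(9,15) → add node 10 parent=6 cost=15
12. q=(26,21) nearest=8 d=8 new=(21,19) → add node 11 parent=8 cost=21
13. q=(14,12) nearest=6 d=2 new=(14,12) → add node 12 parent=6 cost=14
14. q=(10,19) nearest=10 d=4 new=(10,18) → add node 13 parent=10 cost=18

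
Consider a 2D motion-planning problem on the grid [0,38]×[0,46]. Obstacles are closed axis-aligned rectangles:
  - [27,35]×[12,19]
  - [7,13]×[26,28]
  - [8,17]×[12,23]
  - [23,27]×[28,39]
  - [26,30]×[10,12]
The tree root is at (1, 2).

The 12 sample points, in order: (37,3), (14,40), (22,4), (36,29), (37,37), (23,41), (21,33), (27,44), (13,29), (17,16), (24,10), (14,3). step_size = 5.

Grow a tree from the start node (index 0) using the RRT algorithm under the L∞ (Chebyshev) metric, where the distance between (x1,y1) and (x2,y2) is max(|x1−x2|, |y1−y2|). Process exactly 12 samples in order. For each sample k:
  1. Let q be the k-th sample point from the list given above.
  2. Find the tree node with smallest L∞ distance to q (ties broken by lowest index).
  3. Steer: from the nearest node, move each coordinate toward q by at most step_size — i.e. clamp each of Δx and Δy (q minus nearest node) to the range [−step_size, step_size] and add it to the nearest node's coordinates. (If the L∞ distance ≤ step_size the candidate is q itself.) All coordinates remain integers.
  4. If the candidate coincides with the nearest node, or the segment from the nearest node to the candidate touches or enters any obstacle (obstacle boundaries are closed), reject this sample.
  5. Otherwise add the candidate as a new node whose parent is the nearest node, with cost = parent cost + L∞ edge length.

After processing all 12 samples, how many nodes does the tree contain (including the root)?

1. q=(37,3) nearest=0 d=36 new=(6,3) → add node 1 parent=0 cost=5
2. q=(14,40) nearest=1 d=37 new=(11,8) → add node 2 parent=1 cost=10
3. q=(22,4) nearest=2 d=11 new=(16,4) → add node 3 parent=2 cost=15
4. q=(36,29) nearest=2 d=25 new=(16,13) → blocked by [8,17]×[12,23], reject
5. q=(37,37) nearest=2 d=29 new=(16,13) → blocked by [8,17]×[12,23], reject
6. q=(23,41) nearest=2 d=33 new=(16,13) → blocked by [8,17]×[12,23], reject
7. q=(21,33) nearest=2 d=25 new=(16,13) → blocked by [8,17]×[12,23], reject
8. q=(27,44) nearest=2 d=36 new=(16,13) → blocked by [8,17]×[12,23], reject
9. q=(13,29) nearest=2 d=21 new=(13,13) → blocked by [8,17]×[12,23], reject
10. q=(17,16) nearest=2 d=8 new=(16,13) → blocked by [8,17]×[12,23], reject
11. q=(24,10) nearest=3 d=8 new=(21,9) → add node 4 parent=3 cost=20
12. q=(14,3) nearest=3 d=2 new=(14,3) → add node 5 parent=3 cost=17

Node count: 6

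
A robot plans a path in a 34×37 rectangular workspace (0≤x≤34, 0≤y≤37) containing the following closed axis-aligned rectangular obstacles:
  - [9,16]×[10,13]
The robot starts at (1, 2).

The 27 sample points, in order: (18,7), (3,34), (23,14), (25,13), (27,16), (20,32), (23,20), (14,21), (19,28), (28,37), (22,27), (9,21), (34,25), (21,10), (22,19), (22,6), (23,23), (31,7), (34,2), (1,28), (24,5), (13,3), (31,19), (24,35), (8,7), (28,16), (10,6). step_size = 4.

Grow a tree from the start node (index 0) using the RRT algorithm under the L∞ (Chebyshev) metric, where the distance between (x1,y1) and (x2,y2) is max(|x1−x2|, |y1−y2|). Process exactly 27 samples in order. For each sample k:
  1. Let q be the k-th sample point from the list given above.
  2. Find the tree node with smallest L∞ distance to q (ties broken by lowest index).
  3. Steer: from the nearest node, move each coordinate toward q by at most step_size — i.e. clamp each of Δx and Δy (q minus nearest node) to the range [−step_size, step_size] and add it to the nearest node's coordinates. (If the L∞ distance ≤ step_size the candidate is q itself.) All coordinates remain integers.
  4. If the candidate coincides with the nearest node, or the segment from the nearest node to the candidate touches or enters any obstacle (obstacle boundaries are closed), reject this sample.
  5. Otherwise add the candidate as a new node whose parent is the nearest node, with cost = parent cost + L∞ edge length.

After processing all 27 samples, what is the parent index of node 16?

1. q=(18,7) nearest=0 d=17 new=(5,6) → add node 1 parent=0 cost=4
2. q=(3,34) nearest=1 d=28 new=(3,10) → add node 2 parent=1 cost=8
3. q=(23,14) nearest=1 d=18 new=(9,10) → blocked by [9,16]×[10,13], reject
4. q=(25,13) nearest=1 d=20 new=(9,10) → blocked by [9,16]×[10,13], reject
5. q=(27,16) nearest=1 d=22 new=(9,10) → blocked by [9,16]×[10,13], reject
6. q=(20,32) nearest=2 d=22 new=(7,14) → add node 3 parent=2 cost=12
7. q=(23,20) nearest=3 d=16 new=(11,18) → add node 4 parent=3 cost=16
8. q=(14,21) nearest=4 d=3 new=(14,21) → add node 5 parent=4 cost=19
9. q=(19,28) nearest=5 d=7 new=(18,25) → add node 6 parent=5 cost=23
10. q=(28,37) nearest=6 d=12 new=(22,29) → add node 7 parent=6 cost=27
11. q=(22,27) nearest=7 d=2 new=(22,27) → add node 8 parent=7 cost=29
12. q=(9,21) nearest=4 d=3 new=(9,21) → add node 9 parent=4 cost=19
13. q=(34,25) nearest=7 d=12 new=(26,25) → add node 10 parent=7 cost=31
14. q=(21,10) nearest=4 d=10 new=(15,14) → add node 11 parent=4 cost=20
15. q=(22,19) nearest=6 d=6 new=(22,21) → add node 12 parent=6 cost=27
16. q=(22,6) nearest=11 d=8 new=(19,10) → blocked by [9,16]×[10,13], reject
17. q=(23,23) nearest=12 d=2 new=(23,23) → add node 13 parent=12 cost=29
18. q=(31,7) nearest=12 d=14 new=(26,17) → add node 14 parent=12 cost=31
19. q=(34,2) nearest=14 d=15 new=(30,13) → add node 15 parent=14 cost=35
20. q=(1,28) nearest=9 d=8 new=(5,25) → add node 16 parent=9 cost=23
21. q=(24,5) nearest=15 d=8 new=(26,9) → add node 17 parent=15 cost=39
22. q=(13,3) nearest=1 d=8 new=(9,3) → add node 18 parent=1 cost=8
23. q=(31,19) nearest=14 d=5 new=(30,19) → add node 19 parent=14 cost=35
24. q=(24,35) nearest=7 d=6 new=(24,33) → add node 20 parent=7 cost=31
25. q=(8,7) nearest=1 d=3 new=(8,7) → add node 21 parent=1 cost=7
26. q=(28,16) nearest=14 d=2 new=(28,16) → add node 22 parent=14 cost=33
27. q=(10,6) nearest=21 d=2 new=(10,6) → add node 23 parent=21 cost=9

Parent of node 16: 9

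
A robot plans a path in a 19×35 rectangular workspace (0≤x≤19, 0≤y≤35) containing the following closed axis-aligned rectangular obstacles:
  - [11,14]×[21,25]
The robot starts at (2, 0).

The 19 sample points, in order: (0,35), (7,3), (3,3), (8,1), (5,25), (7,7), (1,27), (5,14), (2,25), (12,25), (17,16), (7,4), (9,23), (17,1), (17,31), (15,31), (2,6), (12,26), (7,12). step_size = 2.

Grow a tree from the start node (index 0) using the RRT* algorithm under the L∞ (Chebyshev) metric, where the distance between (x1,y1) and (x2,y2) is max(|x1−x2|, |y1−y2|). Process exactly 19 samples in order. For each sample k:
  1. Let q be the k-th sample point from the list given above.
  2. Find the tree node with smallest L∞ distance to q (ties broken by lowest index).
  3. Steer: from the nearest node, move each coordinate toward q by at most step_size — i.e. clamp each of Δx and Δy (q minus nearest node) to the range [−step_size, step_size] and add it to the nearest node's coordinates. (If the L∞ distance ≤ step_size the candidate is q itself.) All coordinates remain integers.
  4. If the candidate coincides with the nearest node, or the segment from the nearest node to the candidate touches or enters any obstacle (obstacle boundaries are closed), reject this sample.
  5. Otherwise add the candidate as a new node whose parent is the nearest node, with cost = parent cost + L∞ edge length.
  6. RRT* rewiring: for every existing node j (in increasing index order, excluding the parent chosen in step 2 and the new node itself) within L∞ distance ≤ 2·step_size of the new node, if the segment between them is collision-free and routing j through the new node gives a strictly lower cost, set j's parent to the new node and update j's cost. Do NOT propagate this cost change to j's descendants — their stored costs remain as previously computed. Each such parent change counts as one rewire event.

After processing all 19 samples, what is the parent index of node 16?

Parent of node 16: 3

1. q=(0,35) nearest=0 d=35 new=(0,2) → add node 1 parent=0 cost=2
2. q=(7,3) nearest=0 d=5 new=(4,2) → add node 2 parent=0 cost=2
3. q=(3,3) nearest=2 d=1 new=(3,3) → add node 3 parent=2 cost=3
4. q=(8,1) nearest=2 d=4 new=(6,1) → add node 4 parent=2 cost=4
5. q=(5,25) nearest=3 d=22 new=(5,5) → add node 5 parent=3 cost=5
6. q=(7,7) nearest=5 d=2 new=(7,7) → add node 6 parent=5 cost=7
7. q=(1,27) nearest=6 d=20 new=(5,9) → add node 7 parent=6 cost=9
8. q=(5,14) nearest=7 d=5 new=(5,11) → add node 8 parent=7 cost=11
9. q=(2,25) nearest=8 d=14 new=(3,13) → add node 9 parent=8 cost=13
10. q=(12,25) nearest=9 d=12 new=(5,15) → add node 10 parent=9 cost=15
11. q=(17,16) nearest=6 d=10 new=(9,9) → add node 11 parent=6 cost=9
12. q=(7,4) nearest=5 d=2 new=(7,4) → add node 12 parent=5 cost=7
13. q=(9,23) nearest=10 d=8 new=(7,17) → add node 13 parent=10 cost=17
14. q=(17,1) nearest=11 d=8 new=(11,7) → add node 14 parent=11 cost=11
15. q=(17,31) nearest=13 d=14 new=(9,19) → add node 15 parent=13 cost=19
16. q=(15,31) nearest=15 d=12 new=(11,21) → blocked by [11,14]×[21,25], reject
17. q=(2,6) nearest=3 d=3 new=(2,5) → add node 16 parent=3 cost=5
18. q=(12,26) nearest=15 d=7 new=(11,21) → blocked by [11,14]×[21,25], reject
19. q=(7,12) nearest=8 d=2 new=(7,12) → add node 17 parent=8 cost=13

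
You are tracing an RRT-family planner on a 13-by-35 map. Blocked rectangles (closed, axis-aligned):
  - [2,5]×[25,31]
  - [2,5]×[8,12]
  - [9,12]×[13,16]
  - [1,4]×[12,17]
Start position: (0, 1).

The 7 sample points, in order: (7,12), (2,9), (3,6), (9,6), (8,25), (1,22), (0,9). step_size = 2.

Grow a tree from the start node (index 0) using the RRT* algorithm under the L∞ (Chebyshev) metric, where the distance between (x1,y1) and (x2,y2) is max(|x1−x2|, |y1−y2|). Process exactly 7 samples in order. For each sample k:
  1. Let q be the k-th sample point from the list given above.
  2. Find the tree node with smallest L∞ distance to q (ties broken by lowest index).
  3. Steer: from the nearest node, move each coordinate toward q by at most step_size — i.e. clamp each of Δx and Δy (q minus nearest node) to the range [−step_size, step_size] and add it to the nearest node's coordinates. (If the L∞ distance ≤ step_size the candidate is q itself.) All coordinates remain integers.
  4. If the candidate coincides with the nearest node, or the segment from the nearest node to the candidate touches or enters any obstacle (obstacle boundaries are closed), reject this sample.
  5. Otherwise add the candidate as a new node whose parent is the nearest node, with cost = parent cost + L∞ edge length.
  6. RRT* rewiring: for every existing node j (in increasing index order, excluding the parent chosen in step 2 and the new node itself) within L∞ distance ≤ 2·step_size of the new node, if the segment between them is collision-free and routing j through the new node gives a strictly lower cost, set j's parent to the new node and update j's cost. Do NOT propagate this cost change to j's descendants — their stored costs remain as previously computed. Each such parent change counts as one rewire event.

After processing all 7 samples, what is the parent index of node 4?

1. q=(7,12) nearest=0 d=11 new=(2,3) → add node 1 parent=0 cost=2
2. q=(2,9) nearest=1 d=6 new=(2,5) → add node 2 parent=1 cost=4
3. q=(3,6) nearest=2 d=1 new=(3,6) → add node 3 parent=2 cost=5
4. q=(9,6) nearest=3 d=6 new=(5,6) → add node 4 parent=3 cost=7
5. q=(8,25) nearest=3 d=19 new=(5,8) → blocked by [2,5]×[8,12], reject
6. q=(1,22) nearest=3 d=16 new=(1,8) → add node 5 parent=3 cost=7
7. q=(0,9) nearest=5 d=1 new=(0,9) → add node 6 parent=5 cost=8

Parent of node 4: 3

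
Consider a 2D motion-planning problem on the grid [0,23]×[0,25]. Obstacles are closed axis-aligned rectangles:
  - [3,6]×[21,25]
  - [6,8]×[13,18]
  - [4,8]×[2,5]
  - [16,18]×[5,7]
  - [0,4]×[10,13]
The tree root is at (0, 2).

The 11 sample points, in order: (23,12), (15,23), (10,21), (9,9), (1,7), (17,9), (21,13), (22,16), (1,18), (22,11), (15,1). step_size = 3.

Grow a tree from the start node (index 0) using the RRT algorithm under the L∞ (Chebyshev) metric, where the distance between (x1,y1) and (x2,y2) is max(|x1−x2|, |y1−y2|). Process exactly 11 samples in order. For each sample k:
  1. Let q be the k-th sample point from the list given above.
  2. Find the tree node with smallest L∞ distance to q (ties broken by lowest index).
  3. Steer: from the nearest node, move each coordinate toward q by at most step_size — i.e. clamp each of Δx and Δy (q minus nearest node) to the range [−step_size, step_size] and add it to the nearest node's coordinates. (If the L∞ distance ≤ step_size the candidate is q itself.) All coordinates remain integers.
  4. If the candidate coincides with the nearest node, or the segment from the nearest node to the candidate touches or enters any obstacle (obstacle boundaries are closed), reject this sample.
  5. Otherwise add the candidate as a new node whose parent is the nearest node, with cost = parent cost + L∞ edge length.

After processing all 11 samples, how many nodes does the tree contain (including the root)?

Node count: 11

1. q=(23,12) nearest=0 d=23 new=(3,5) → add node 1 parent=0 cost=3
2. q=(15,23) nearest=1 d=18 new=(6,8) → add node 2 parent=1 cost=6
3. q=(10,21) nearest=2 d=13 new=(9,11) → add node 3 parent=2 cost=9
4. q=(9,9) nearest=3 d=2 new=(9,9) → add node 4 parent=3 cost=11
5. q=(1,7) nearest=1 d=2 new=(1,7) → add node 5 parent=1 cost=5
6. q=(17,9) nearest=3 d=8 new=(12,9) → add node 6 parent=3 cost=12
7. q=(21,13) nearest=6 d=9 new=(15,12) → add node 7 parent=6 cost=15
8. q=(22,16) nearest=7 d=7 new=(18,15) → add node 8 parent=7 cost=18
9. q=(1,18) nearest=3 d=8 new=(6,14) → blocked by [6,8]×[13,18], reject
10. q=(22,11) nearest=8 d=4 new=(21,12) → add node 9 parent=8 cost=21
11. q=(15,1) nearest=4 d=8 new=(12,6) → add node 10 parent=4 cost=14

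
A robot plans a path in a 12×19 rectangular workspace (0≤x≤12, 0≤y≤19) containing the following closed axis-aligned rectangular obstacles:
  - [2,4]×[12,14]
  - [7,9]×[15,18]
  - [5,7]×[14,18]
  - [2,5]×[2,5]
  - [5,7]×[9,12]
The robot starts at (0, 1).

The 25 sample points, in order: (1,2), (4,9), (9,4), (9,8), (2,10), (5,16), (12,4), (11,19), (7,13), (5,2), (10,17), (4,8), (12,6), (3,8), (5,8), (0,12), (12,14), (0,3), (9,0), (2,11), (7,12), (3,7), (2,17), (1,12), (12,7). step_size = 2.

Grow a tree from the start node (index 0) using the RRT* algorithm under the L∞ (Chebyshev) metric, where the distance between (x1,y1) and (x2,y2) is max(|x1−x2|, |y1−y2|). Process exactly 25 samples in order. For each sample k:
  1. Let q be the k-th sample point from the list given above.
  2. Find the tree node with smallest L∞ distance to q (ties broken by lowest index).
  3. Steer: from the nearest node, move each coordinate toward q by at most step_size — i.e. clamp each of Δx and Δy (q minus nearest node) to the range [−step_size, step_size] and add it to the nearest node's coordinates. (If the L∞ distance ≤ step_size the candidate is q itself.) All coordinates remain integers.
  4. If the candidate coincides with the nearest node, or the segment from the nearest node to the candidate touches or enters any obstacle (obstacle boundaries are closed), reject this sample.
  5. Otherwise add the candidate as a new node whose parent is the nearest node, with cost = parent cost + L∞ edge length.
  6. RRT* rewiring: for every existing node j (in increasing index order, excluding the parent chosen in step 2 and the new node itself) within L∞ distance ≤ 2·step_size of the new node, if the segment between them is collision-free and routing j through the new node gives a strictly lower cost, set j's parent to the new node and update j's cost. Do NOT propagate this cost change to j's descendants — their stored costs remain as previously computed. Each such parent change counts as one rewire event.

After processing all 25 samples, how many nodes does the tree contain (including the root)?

Node count: 11

1. q=(1,2) nearest=0 d=1 new=(1,2) → add node 1 parent=0 cost=1
2. q=(4,9) nearest=1 d=7 new=(3,4) → blocked by [2,5]×[2,5], reject
3. q=(9,4) nearest=1 d=8 new=(3,4) → blocked by [2,5]×[2,5], reject
4. q=(9,8) nearest=1 d=8 new=(3,4) → blocked by [2,5]×[2,5], reject
5. q=(2,10) nearest=1 d=8 new=(2,4) → blocked by [2,5]×[2,5], reject
6. q=(5,16) nearest=1 d=14 new=(3,4) → blocked by [2,5]×[2,5], reject
7. q=(12,4) nearest=1 d=11 new=(3,4) → blocked by [2,5]×[2,5], reject
8. q=(11,19) nearest=1 d=17 new=(3,4) → blocked by [2,5]×[2,5], reject
9. q=(7,13) nearest=1 d=11 new=(3,4) → blocked by [2,5]×[2,5], reject
10. q=(5,2) nearest=1 d=4 new=(3,2) → blocked by [2,5]×[2,5], reject
11. q=(10,17) nearest=1 d=15 new=(3,4) → blocked by [2,5]×[2,5], reject
12. q=(4,8) nearest=1 d=6 new=(3,4) → blocked by [2,5]×[2,5], reject
13. q=(12,6) nearest=1 d=11 new=(3,4) → blocked by [2,5]×[2,5], reject
14. q=(3,8) nearest=1 d=6 new=(3,4) → blocked by [2,5]×[2,5], reject
15. q=(5,8) nearest=1 d=6 new=(3,4) → blocked by [2,5]×[2,5], reject
16. q=(0,12) nearest=1 d=10 new=(0,4) → add node 2 parent=1 cost=3
17. q=(12,14) nearest=1 d=12 new=(3,4) → blocked by [2,5]×[2,5], reject
18. q=(0,3) nearest=1 d=1 new=(0,3) → add node 3 parent=1 cost=2
19. q=(9,0) nearest=1 d=8 new=(3,0) → add node 4 parent=1 cost=3
20. q=(2,11) nearest=2 d=7 new=(2,6) → add node 5 parent=2 cost=5
21. q=(7,12) nearest=5 d=6 new=(4,8) → add node 6 parent=5 cost=7
22. q=(3,7) nearest=5 d=1 new=(3,7) → add node 7 parent=5 cost=6
23. q=(2,17) nearest=6 d=9 new=(2,10) → add node 8 parent=6 cost=9
24. q=(1,12) nearest=8 d=2 new=(1,12) → add node 9 parent=8 cost=11
25. q=(12,7) nearest=6 d=8 new=(6,7) → add node 10 parent=6 cost=9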